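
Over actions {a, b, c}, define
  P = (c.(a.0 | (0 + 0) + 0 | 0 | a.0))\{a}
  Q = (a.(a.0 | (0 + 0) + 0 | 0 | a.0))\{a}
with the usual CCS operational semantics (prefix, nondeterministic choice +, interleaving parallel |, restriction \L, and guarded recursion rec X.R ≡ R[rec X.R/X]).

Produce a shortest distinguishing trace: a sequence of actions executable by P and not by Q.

LTS(P): 2 reachable states
  m0 = (c.(a.0 | (0 + 0) + 0 | 0 | a.0))\{a} | —c→ m1
  m1 = (a.0 | (0 + 0) + 0 | 0 | a.0)\{a} | ∅
LTS(Q): 1 reachable states
  n0 = (a.(a.0 | (0 + 0) + 0 | 0 | a.0))\{a} | ∅
Trace ⟨c⟩ through P, begin at {m0}:
  after c @ step 1: {m1}
  — P admits the full trace.
Trace ⟨c⟩ through Q, begin at {n0}:
  after c @ step 1: ∅ (Q stuck)

c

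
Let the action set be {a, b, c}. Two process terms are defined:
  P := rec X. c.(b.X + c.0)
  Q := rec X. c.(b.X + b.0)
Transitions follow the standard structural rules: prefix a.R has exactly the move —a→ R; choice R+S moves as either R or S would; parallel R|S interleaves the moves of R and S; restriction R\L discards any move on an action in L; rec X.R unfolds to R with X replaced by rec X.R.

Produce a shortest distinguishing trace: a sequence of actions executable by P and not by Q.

cc

LTS(P): 3 reachable states
  u0 = rec X. c.(b.X + c.0) ⊢ --c--▸ u1
  u1 = b.(rec X. c.(b.X + c.0)) + c.0 ⊢ --b--▸ u0, --c--▸ u2
  u2 = 0 ⊢ ·
LTS(Q): 3 reachable states
  v0 = rec X. c.(b.X + b.0) ⊢ --c--▸ v1
  v1 = b.(rec X. c.(b.X + b.0)) + b.0 ⊢ --b--▸ v0, --b--▸ v2
  v2 = 0 ⊢ ·
Trace ⟨cc⟩ through P, begin at {u0}:
  step 1 (c): {u1}
  step 2 (c): {u2}
  P completes σ.
Trace ⟨cc⟩ through Q, begin at {v0}:
  step 1 (c): {v1}
  step 2 (c): ∅  — Q cannot continue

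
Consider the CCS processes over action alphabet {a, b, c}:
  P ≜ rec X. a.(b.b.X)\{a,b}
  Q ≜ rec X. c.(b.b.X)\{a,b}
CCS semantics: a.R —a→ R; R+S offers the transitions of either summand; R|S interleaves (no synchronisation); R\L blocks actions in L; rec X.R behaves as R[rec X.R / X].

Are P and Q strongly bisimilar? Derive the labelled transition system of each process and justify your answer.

LTS(P): 2 reachable states
  u0 = rec X. a.(b.b.X)\{a,b} → =a=> u1
  u1 = (b.b.(rec X. a.(b.b.X)\{a,b}))\{a,b} → deadlocked
LTS(Q): 2 reachable states
  v0 = rec X. c.(b.b.X)\{a,b} → =c=> v1
  v1 = (b.b.(rec X. c.(b.b.X)\{a,b}))\{a,b} → deadlocked
Bisimilarity quotient blocks:
  B0 = {u0}
  B1 = {u1, v1}
  B2 = {v0}
u0 ∈ B0, v0 ∈ B2 → different blocks

NO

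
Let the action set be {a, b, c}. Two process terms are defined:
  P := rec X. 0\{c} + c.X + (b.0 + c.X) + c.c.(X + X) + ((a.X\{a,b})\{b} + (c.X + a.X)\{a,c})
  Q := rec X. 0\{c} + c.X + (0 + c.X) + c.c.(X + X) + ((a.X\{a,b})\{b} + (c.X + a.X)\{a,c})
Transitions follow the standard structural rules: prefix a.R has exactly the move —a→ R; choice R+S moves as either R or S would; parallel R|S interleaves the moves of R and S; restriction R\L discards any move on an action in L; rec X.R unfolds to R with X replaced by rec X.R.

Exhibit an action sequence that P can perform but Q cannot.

b

P's transition system — 7 states:
  u0 = rec X. 0\{c} + c.X + (b.0 + c.X) + c.c.(X + X) + ((a.X\{a,b})\{b} + (c.X + a.X)\{a,c}) | ··a··> u1, ··b··> u2, ··c··> u0, ··c··> u3
  u1 = (rec X. 0\{c} + c.X + (b.0 + c.X) + c.c.(X + X) + ((a.X\{a,b})\{b} + (c.X + a.X)\{a,c}))\{a,b}\{b} | ··c··> u1, ··c··> u4
  u2 = 0 | (no moves)
  u3 = c.((rec X. 0\{c} + c.X + (b.0 + c.X) + c.c.(X + X) + ((a.X\{a,b})\{b} + (c.X + a.X)\{a,c})) + (rec X. 0\{c} + c.X + (b.0 + c.X) + c.c.(X + X) + ((a.X\{a,b})\{b} + (c.X + a.X)\{a,c}))) | ··c··> u5
  u4 = (c.((rec X. 0\{c} + c.X + (b.0 + c.X) + c.c.(X + X) + ((a.X\{a,b})\{b} + (c.X + a.X)\{a,c})) + (rec X. 0\{c} + c.X + (b.0 + c.X) + c.c.(X + X) + ((a.X\{a,b})\{b} + (c.X + a.X)\{a,c}))))\{a,b}\{b} | ··c··> u6
  u5 = (rec X. 0\{c} + c.X + (b.0 + c.X) + c.c.(X + X) + ((a.X\{a,b})\{b} + (c.X + a.X)\{a,c})) + (rec X. 0\{c} + c.X + (b.0 + c.X) + c.c.(X + X) + ((a.X\{a,b})\{b} + (c.X + a.X)\{a,c})) | ··a··> u1, ··b··> u2, ··c··> u0, ··c··> u3
  u6 = ((rec X. 0\{c} + c.X + (b.0 + c.X) + c.c.(X + X) + ((a.X\{a,b})\{b} + (c.X + a.X)\{a,c})) + (rec X. 0\{c} + c.X + (b.0 + c.X) + c.c.(X + X) + ((a.X\{a,b})\{b} + (c.X + a.X)\{a,c})))\{a,b}\{b} | ··c··> u1, ··c··> u4
Q's transition system — 6 states:
  v0 = rec X. 0\{c} + c.X + (0 + c.X) + c.c.(X + X) + ((a.X\{a,b})\{b} + (c.X + a.X)\{a,c}) | ··a··> v1, ··c··> v0, ··c··> v2
  v1 = (rec X. 0\{c} + c.X + (0 + c.X) + c.c.(X + X) + ((a.X\{a,b})\{b} + (c.X + a.X)\{a,c}))\{a,b}\{b} | ··c··> v1, ··c··> v3
  v2 = c.((rec X. 0\{c} + c.X + (0 + c.X) + c.c.(X + X) + ((a.X\{a,b})\{b} + (c.X + a.X)\{a,c})) + (rec X. 0\{c} + c.X + (0 + c.X) + c.c.(X + X) + ((a.X\{a,b})\{b} + (c.X + a.X)\{a,c}))) | ··c··> v4
  v3 = (c.((rec X. 0\{c} + c.X + (0 + c.X) + c.c.(X + X) + ((a.X\{a,b})\{b} + (c.X + a.X)\{a,c})) + (rec X. 0\{c} + c.X + (0 + c.X) + c.c.(X + X) + ((a.X\{a,b})\{b} + (c.X + a.X)\{a,c}))))\{a,b}\{b} | ··c··> v5
  v4 = (rec X. 0\{c} + c.X + (0 + c.X) + c.c.(X + X) + ((a.X\{a,b})\{b} + (c.X + a.X)\{a,c})) + (rec X. 0\{c} + c.X + (0 + c.X) + c.c.(X + X) + ((a.X\{a,b})\{b} + (c.X + a.X)\{a,c})) | ··a··> v1, ··c··> v0, ··c··> v2
  v5 = ((rec X. 0\{c} + c.X + (0 + c.X) + c.c.(X + X) + ((a.X\{a,b})\{b} + (c.X + a.X)\{a,c})) + (rec X. 0\{c} + c.X + (0 + c.X) + c.c.(X + X) + ((a.X\{a,b})\{b} + (c.X + a.X)\{a,c})))\{a,b}\{b} | ··c··> v1, ··c··> v3
Executing b from P (initial set {u0}):
  step 1 (b): {u2}
  ✓ P
Executing b from Q (initial set {v0}):
  step 1 (b): ∅ (Q stuck)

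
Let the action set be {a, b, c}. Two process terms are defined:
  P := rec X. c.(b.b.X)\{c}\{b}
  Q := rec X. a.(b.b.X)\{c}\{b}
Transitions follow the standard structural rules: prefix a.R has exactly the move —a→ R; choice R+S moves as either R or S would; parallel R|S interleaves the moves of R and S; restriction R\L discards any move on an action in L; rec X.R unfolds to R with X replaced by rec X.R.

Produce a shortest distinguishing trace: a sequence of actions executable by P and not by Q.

c

Reachable graph of P (2 states):
  u0 = rec X. c.(b.b.X)\{c}\{b} | -c-> u1
  u1 = (b.b.(rec X. c.(b.b.X)\{c}\{b}))\{c}\{b} | stopped
Reachable graph of Q (2 states):
  v0 = rec X. a.(b.b.X)\{c}\{b} | -a-> v1
  v1 = (b.b.(rec X. a.(b.b.X)\{c}\{b}))\{c}\{b} | stopped
Executing c from P (initial set {u0}):
  after c @ step 1: {u1}
  — P admits the full trace.
Executing c from Q (initial set {v0}):
  after c @ step 1: ∅  — Q cannot continue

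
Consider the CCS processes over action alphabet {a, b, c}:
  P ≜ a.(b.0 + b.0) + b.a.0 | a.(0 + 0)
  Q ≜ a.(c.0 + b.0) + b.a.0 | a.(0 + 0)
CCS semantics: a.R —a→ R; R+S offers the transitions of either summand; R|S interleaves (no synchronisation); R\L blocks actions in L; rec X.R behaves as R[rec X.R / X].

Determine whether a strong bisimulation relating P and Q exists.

not bisimilar

P's transition system — 8 states:
  m0 = a.(b.0 + b.0) + b.a.0 | a.(0 + 0) | ··a··> m1, ··a··> m2, ··b··> m3
  m1 = b.0 + b.0 | ··b··> m4
  m2 = b.a.0 | (0 + 0) | ··b··> m5
  m3 = a.0 | a.(0 + 0) | ··a··> m5, ··a··> m6
  m4 = 0 | stopped
  m5 = a.0 | (0 + 0) | ··a··> m7
  m6 = 0 | a.(0 + 0) | ··a··> m7
  m7 = 0 | (0 + 0) | stopped
Q's transition system — 8 states:
  n0 = a.(c.0 + b.0) + b.a.0 | a.(0 + 0) | ··a··> n1, ··a··> n2, ··b··> n3
  n1 = b.a.0 | (0 + 0) | ··b··> n4
  n2 = c.0 + b.0 | ··b··> n5, ··c··> n5
  n3 = a.0 | a.(0 + 0) | ··a··> n4, ··a··> n6
  n4 = a.0 | (0 + 0) | ··a··> n7
  n5 = 0 | stopped
  n6 = 0 | a.(0 + 0) | ··a··> n7
  n7 = 0 | (0 + 0) | stopped
Bisimilarity quotient blocks:
  B0 = {m0}
  B1 = {m1}
  B2 = {m4, m7, n5, n7}
  B3 = {m3, n3}
  B4 = {m5, m6, n4, n6}
  B5 = {m2, n1}
  B6 = {n0}
  B7 = {n2}
m0 ∈ B0, n0 ∈ B6 → different blocks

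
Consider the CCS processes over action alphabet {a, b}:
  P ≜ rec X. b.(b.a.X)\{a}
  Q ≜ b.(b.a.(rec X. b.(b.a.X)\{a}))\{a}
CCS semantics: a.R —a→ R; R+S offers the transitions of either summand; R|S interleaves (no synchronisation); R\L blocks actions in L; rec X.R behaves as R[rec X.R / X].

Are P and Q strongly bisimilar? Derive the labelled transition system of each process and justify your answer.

P ~ Q

P's transition system — 3 states:
  s0 = rec X. b.(b.a.X)\{a} → --b--▸ s1
  s1 = (b.a.(rec X. b.(b.a.X)\{a}))\{a} → --b--▸ s2
  s2 = (a.(rec X. b.(b.a.X)\{a}))\{a} → ·
Q's transition system — 3 states:
  t0 = b.(b.a.(rec X. b.(b.a.X)\{a}))\{a} → --b--▸ t1
  t1 = (b.a.(rec X. b.(b.a.X)\{a}))\{a} → --b--▸ t2
  t2 = (a.(rec X. b.(b.a.X)\{a}))\{a} → ·
Coarsest stable partition (strong bisimilarity classes):
  B0 = {s0, t0}
  B1 = {s1, t1}
  B2 = {s2, t2}
s0 ∈ B0, t0 ∈ B0 → same block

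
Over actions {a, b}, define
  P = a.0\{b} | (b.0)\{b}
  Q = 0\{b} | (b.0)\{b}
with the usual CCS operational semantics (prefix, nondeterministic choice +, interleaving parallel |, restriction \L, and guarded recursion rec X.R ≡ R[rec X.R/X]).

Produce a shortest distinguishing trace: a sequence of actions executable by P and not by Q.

a

Reachable graph of P (2 states):
  u0 = a.0\{b} | (b.0)\{b} :: --a--▸ u1
  u1 = 0\{b} | (b.0)\{b} :: deadlocked
Reachable graph of Q (1 states):
  v0 = 0\{b} | (b.0)\{b} :: deadlocked
Executing a from P (initial set {u0}):
  after a @ step 1: {u1}
  — P admits the full trace.
Executing a from Q (initial set {v0}):
  after a @ step 1: ∅ (Q stuck)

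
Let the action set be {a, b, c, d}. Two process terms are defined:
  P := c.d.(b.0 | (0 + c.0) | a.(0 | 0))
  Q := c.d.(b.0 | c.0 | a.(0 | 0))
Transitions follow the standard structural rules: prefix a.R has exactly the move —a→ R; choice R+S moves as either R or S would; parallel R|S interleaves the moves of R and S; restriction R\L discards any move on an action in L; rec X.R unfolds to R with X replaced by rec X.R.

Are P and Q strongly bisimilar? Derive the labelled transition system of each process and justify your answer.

Reachable graph of P (10 states):
  u0 = c.d.(b.0 | (0 + c.0) | a.(0 | 0)) ⊢ ··c··> u1
  u1 = d.(b.0 | (0 + c.0) | a.(0 | 0)) ⊢ ··d··> u2
  u2 = b.0 | (0 + c.0) | a.(0 | 0) ⊢ ··a··> u3, ··b··> u4, ··c··> u5
  u3 = b.0 | (0 + c.0) | (0 | 0) ⊢ ··b··> u6, ··c··> u7
  u4 = 0 | (0 + c.0) | a.(0 | 0) ⊢ ··a··> u6, ··c··> u8
  u5 = b.0 | 0 | a.(0 | 0) ⊢ ··a··> u7, ··b··> u8
  u6 = 0 | (0 + c.0) | (0 | 0) ⊢ ··c··> u9
  u7 = b.0 | 0 | (0 | 0) ⊢ ··b··> u9
  u8 = 0 | 0 | a.(0 | 0) ⊢ ··a··> u9
  u9 = 0 | 0 | (0 | 0) ⊢ ·
Reachable graph of Q (10 states):
  v0 = c.d.(b.0 | c.0 | a.(0 | 0)) ⊢ ··c··> v1
  v1 = d.(b.0 | c.0 | a.(0 | 0)) ⊢ ··d··> v2
  v2 = b.0 | c.0 | a.(0 | 0) ⊢ ··a··> v3, ··b··> v4, ··c··> v5
  v3 = b.0 | c.0 | (0 | 0) ⊢ ··b··> v6, ··c··> v7
  v4 = 0 | c.0 | a.(0 | 0) ⊢ ··a··> v6, ··c··> v8
  v5 = b.0 | 0 | a.(0 | 0) ⊢ ··a··> v7, ··b··> v8
  v6 = 0 | c.0 | (0 | 0) ⊢ ··c··> v9
  v7 = b.0 | 0 | (0 | 0) ⊢ ··b··> v9
  v8 = 0 | 0 | a.(0 | 0) ⊢ ··a··> v9
  v9 = 0 | 0 | (0 | 0) ⊢ ·
Coarsest stable partition (strong bisimilarity classes):
  B0 = {u0, v0}
  B1 = {u1, v1}
  B2 = {u2, v2}
  B3 = {u5, v5}
  B4 = {u7, v7}
  B5 = {u9, v9}
  B6 = {u8, v8}
  B7 = {u4, v4}
  B8 = {u6, v6}
  B9 = {u3, v3}
u0 ∈ B0, v0 ∈ B0 → same block

YES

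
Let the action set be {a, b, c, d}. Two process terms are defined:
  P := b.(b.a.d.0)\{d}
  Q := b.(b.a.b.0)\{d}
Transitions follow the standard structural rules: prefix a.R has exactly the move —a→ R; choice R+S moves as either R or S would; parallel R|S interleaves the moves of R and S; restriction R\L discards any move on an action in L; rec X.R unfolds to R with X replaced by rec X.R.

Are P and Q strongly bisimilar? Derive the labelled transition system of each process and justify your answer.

Reachable graph of P (4 states):
  p0 = b.(b.a.d.0)\{d} :: -b-> p1
  p1 = (b.a.d.0)\{d} :: -b-> p2
  p2 = (a.d.0)\{d} :: -a-> p3
  p3 = (d.0)\{d} :: (no moves)
Reachable graph of Q (5 states):
  q0 = b.(b.a.b.0)\{d} :: -b-> q1
  q1 = (b.a.b.0)\{d} :: -b-> q2
  q2 = (a.b.0)\{d} :: -a-> q3
  q3 = (b.0)\{d} :: -b-> q4
  q4 = 0\{d} :: (no moves)
Partition-refinement fixed point:
  B0 = {p0}
  B1 = {p1}
  B2 = {p2}
  B3 = {p3, q4}
  B4 = {q0}
  B5 = {q1}
  B6 = {q2}
  B7 = {q3}
p0 ∈ B0, q0 ∈ B4 → different blocks

P ≁ Q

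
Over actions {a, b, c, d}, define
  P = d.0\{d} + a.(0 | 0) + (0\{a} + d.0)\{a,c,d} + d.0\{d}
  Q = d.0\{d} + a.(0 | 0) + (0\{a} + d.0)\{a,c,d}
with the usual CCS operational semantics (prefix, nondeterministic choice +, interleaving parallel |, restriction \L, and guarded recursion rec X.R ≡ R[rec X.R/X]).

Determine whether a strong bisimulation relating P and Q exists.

LTS(P): 3 reachable states
  m0 = d.0\{d} + a.(0 | 0) + (0\{a} + d.0)\{a,c,d} + d.0\{d} ⊢ =a=> m1, =d=> m2
  m1 = 0 | 0 ⊢ deadlocked
  m2 = 0\{d} ⊢ deadlocked
LTS(Q): 3 reachable states
  n0 = d.0\{d} + a.(0 | 0) + (0\{a} + d.0)\{a,c,d} ⊢ =a=> n1, =d=> n2
  n1 = 0 | 0 ⊢ deadlocked
  n2 = 0\{d} ⊢ deadlocked
Partition-refinement fixed point:
  B0 = {m0, n0}
  B1 = {m1, m2, n1, n2}
m0 ∈ B0, n0 ∈ B0 → same block

P ~ Q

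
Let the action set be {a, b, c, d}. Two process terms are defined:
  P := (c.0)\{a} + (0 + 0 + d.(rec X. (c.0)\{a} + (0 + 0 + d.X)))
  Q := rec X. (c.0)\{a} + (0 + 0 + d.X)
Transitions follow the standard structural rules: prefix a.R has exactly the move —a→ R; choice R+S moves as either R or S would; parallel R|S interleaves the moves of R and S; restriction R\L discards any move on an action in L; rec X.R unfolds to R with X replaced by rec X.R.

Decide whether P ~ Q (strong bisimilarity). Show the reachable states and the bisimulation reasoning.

Reachable graph of P (3 states):
  m0 = (c.0)\{a} + (0 + 0 + d.(rec X. (c.0)\{a} + (0 + 0 + d.X))) has moves --c--▸ m1, --d--▸ m2
  m1 = 0\{a} has moves deadlocked
  m2 = rec X. (c.0)\{a} + (0 + 0 + d.X) has moves --c--▸ m1, --d--▸ m2
Reachable graph of Q (2 states):
  n0 = rec X. (c.0)\{a} + (0 + 0 + d.X) has moves --c--▸ n1, --d--▸ n0
  n1 = 0\{a} has moves deadlocked
Coarsest stable partition (strong bisimilarity classes):
  B0 = {m0, m2, n0}
  B1 = {m1, n1}
m0 ∈ B0, n0 ∈ B0 → same block

YES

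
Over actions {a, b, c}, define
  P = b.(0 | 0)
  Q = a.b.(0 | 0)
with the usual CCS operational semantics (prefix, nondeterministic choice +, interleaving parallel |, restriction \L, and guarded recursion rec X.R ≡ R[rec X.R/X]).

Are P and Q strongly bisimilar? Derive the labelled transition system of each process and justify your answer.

not bisimilar

P's transition system — 2 states:
  p0 = b.(0 | 0) → --b--▸ p1
  p1 = 0 | 0 → ∅
Q's transition system — 3 states:
  q0 = a.b.(0 | 0) → --a--▸ q1
  q1 = b.(0 | 0) → --b--▸ q2
  q2 = 0 | 0 → ∅
Coarsest stable partition (strong bisimilarity classes):
  B0 = {p0, q1}
  B1 = {p1, q2}
  B2 = {q0}
p0 ∈ B0, q0 ∈ B2 → different blocks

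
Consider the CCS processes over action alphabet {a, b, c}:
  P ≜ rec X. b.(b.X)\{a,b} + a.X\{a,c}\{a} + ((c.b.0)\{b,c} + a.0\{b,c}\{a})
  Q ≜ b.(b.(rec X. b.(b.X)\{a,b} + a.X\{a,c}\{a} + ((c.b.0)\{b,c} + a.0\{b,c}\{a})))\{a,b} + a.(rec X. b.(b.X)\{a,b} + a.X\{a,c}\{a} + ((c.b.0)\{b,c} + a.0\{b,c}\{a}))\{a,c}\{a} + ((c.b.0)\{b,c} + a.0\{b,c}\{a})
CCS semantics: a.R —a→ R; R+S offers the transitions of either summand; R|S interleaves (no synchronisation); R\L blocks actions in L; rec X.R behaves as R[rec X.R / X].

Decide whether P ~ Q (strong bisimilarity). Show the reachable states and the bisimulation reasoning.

P ~ Q

LTS(P): 5 reachable states
  m0 = rec X. b.(b.X)\{a,b} + a.X\{a,c}\{a} + ((c.b.0)\{b,c} + a.0\{b,c}\{a}) :: ··a··> m1, ··a··> m2, ··b··> m3
  m1 = (rec X. b.(b.X)\{a,b} + a.X\{a,c}\{a} + ((c.b.0)\{b,c} + a.0\{b,c}\{a}))\{a,c}\{a} :: ··b··> m4
  m2 = 0\{b,c}\{a} :: deadlocked
  m3 = (b.(rec X. b.(b.X)\{a,b} + a.X\{a,c}\{a} + ((c.b.0)\{b,c} + a.0\{b,c}\{a})))\{a,b} :: deadlocked
  m4 = (b.(rec X. b.(b.X)\{a,b} + a.X\{a,c}\{a} + ((c.b.0)\{b,c} + a.0\{b,c}\{a})))\{a,b}\{a,c}\{a} :: deadlocked
LTS(Q): 5 reachable states
  n0 = b.(b.(rec X. b.(b.X)\{a,b} + a.X\{a,c}\{a} + ((c.b.0)\{b,c} + a.0\{b,c}\{a})))\{a,b} + a.(rec X. b.(b.X)\{a,b} + a.X\{a,c}\{a} + ((c.b.0)\{b,c} + a.0\{b,c}\{a}))\{a,c}\{a} + ((c.b.0)\{b,c} + a.0\{b,c}\{a}) :: ··a··> n1, ··a··> n2, ··b··> n3
  n1 = (rec X. b.(b.X)\{a,b} + a.X\{a,c}\{a} + ((c.b.0)\{b,c} + a.0\{b,c}\{a}))\{a,c}\{a} :: ··b··> n4
  n2 = 0\{b,c}\{a} :: deadlocked
  n3 = (b.(rec X. b.(b.X)\{a,b} + a.X\{a,c}\{a} + ((c.b.0)\{b,c} + a.0\{b,c}\{a})))\{a,b} :: deadlocked
  n4 = (b.(rec X. b.(b.X)\{a,b} + a.X\{a,c}\{a} + ((c.b.0)\{b,c} + a.0\{b,c}\{a})))\{a,b}\{a,c}\{a} :: deadlocked
Coarsest stable partition (strong bisimilarity classes):
  B0 = {m0, n0}
  B1 = {m1, n1}
  B2 = {m2, m3, m4, n2, n3, n4}
m0 ∈ B0, n0 ∈ B0 → same block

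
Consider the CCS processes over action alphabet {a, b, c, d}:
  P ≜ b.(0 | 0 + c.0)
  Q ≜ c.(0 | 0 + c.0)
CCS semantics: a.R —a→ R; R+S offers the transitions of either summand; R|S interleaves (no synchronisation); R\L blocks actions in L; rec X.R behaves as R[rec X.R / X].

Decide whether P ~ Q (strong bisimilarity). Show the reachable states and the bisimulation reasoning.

NO

LTS(P): 3 reachable states
  m0 = b.(0 | 0 + c.0) → -b-> m1
  m1 = 0 | 0 + c.0 → -c-> m2
  m2 = 0 → stopped
LTS(Q): 3 reachable states
  n0 = c.(0 | 0 + c.0) → -c-> n1
  n1 = 0 | 0 + c.0 → -c-> n2
  n2 = 0 → stopped
Coarsest stable partition (strong bisimilarity classes):
  B0 = {m0}
  B1 = {m1, n1}
  B2 = {m2, n2}
  B3 = {n0}
m0 ∈ B0, n0 ∈ B3 → different blocks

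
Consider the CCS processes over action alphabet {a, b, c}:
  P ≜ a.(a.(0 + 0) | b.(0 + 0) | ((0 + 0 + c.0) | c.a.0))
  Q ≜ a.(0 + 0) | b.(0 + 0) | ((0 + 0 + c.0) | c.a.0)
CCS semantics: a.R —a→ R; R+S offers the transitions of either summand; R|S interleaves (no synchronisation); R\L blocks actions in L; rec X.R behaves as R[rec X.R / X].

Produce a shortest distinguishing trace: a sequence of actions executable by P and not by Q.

aa

Reachable graph of P (25 states):
  u0 = a.(a.(0 + 0) | b.(0 + 0) | ((0 + 0 + c.0) | c.a.0)) :: --a--▸ u1
  u1 = a.(0 + 0) | b.(0 + 0) | ((0 + 0 + c.0) | c.a.0) :: --a--▸ u2, --b--▸ u3, --c--▸ u4, --c--▸ u5
  u2 = (0 + 0) | b.(0 + 0) | ((0 + 0 + c.0) | c.a.0) :: --b--▸ u6, --c--▸ u7, --c--▸ u8
  u3 = a.(0 + 0) | (0 + 0) | ((0 + 0 + c.0) | c.a.0) :: --a--▸ u6, --c--▸ u10, --c--▸ u9
  u4 = a.(0 + 0) | b.(0 + 0) | ((0 + 0 + c.0) | a.0) :: --a--▸ u11, --a--▸ u7, --b--▸ u9, --c--▸ u12
  u5 = a.(0 + 0) | b.(0 + 0) | (0 | c.a.0) :: --a--▸ u8, --b--▸ u10, --c--▸ u12
  u6 = (0 + 0) | (0 + 0) | ((0 + 0 + c.0) | c.a.0) :: --c--▸ u13, --c--▸ u14
  u7 = (0 + 0) | b.(0 + 0) | ((0 + 0 + c.0) | a.0) :: --a--▸ u15, --b--▸ u13, --c--▸ u16
  u8 = (0 + 0) | b.(0 + 0) | (0 | c.a.0) :: --b--▸ u14, --c--▸ u16
  u9 = a.(0 + 0) | (0 + 0) | ((0 + 0 + c.0) | a.0) :: --a--▸ u13, --a--▸ u17, --c--▸ u18
  u10 = a.(0 + 0) | (0 + 0) | (0 | c.a.0) :: --a--▸ u14, --c--▸ u18
  u11 = a.(0 + 0) | b.(0 + 0) | ((0 + 0 + c.0) | 0) :: --a--▸ u15, --b--▸ u17, --c--▸ u19
  u12 = a.(0 + 0) | b.(0 + 0) | (0 | a.0) :: --a--▸ u16, --a--▸ u19, --b--▸ u18
  u13 = (0 + 0) | (0 + 0) | ((0 + 0 + c.0) | a.0) :: --a--▸ u20, --c--▸ u21
  u14 = (0 + 0) | (0 + 0) | (0 | c.a.0) :: --c--▸ u21
  u15 = (0 + 0) | b.(0 + 0) | ((0 + 0 + c.0) | 0) :: --b--▸ u20, --c--▸ u22
  u16 = (0 + 0) | b.(0 + 0) | (0 | a.0) :: --a--▸ u22, --b--▸ u21
  u17 = a.(0 + 0) | (0 + 0) | ((0 + 0 + c.0) | 0) :: --a--▸ u20, --c--▸ u23
  u18 = a.(0 + 0) | (0 + 0) | (0 | a.0) :: --a--▸ u21, --a--▸ u23
  u19 = a.(0 + 0) | b.(0 + 0) | (0 | 0) :: --a--▸ u22, --b--▸ u23
  u20 = (0 + 0) | (0 + 0) | ((0 + 0 + c.0) | 0) :: --c--▸ u24
  u21 = (0 + 0) | (0 + 0) | (0 | a.0) :: --a--▸ u24
  u22 = (0 + 0) | b.(0 + 0) | (0 | 0) :: --b--▸ u24
  u23 = a.(0 + 0) | (0 + 0) | (0 | 0) :: --a--▸ u24
  u24 = (0 + 0) | (0 + 0) | (0 | 0) :: (no moves)
Reachable graph of Q (24 states):
  v0 = a.(0 + 0) | b.(0 + 0) | ((0 + 0 + c.0) | c.a.0) :: --a--▸ v1, --b--▸ v2, --c--▸ v3, --c--▸ v4
  v1 = (0 + 0) | b.(0 + 0) | ((0 + 0 + c.0) | c.a.0) :: --b--▸ v5, --c--▸ v6, --c--▸ v7
  v2 = a.(0 + 0) | (0 + 0) | ((0 + 0 + c.0) | c.a.0) :: --a--▸ v5, --c--▸ v8, --c--▸ v9
  v3 = a.(0 + 0) | b.(0 + 0) | ((0 + 0 + c.0) | a.0) :: --a--▸ v10, --a--▸ v6, --b--▸ v8, --c--▸ v11
  v4 = a.(0 + 0) | b.(0 + 0) | (0 | c.a.0) :: --a--▸ v7, --b--▸ v9, --c--▸ v11
  v5 = (0 + 0) | (0 + 0) | ((0 + 0 + c.0) | c.a.0) :: --c--▸ v12, --c--▸ v13
  v6 = (0 + 0) | b.(0 + 0) | ((0 + 0 + c.0) | a.0) :: --a--▸ v14, --b--▸ v12, --c--▸ v15
  v7 = (0 + 0) | b.(0 + 0) | (0 | c.a.0) :: --b--▸ v13, --c--▸ v15
  v8 = a.(0 + 0) | (0 + 0) | ((0 + 0 + c.0) | a.0) :: --a--▸ v12, --a--▸ v16, --c--▸ v17
  v9 = a.(0 + 0) | (0 + 0) | (0 | c.a.0) :: --a--▸ v13, --c--▸ v17
  v10 = a.(0 + 0) | b.(0 + 0) | ((0 + 0 + c.0) | 0) :: --a--▸ v14, --b--▸ v16, --c--▸ v18
  v11 = a.(0 + 0) | b.(0 + 0) | (0 | a.0) :: --a--▸ v15, --a--▸ v18, --b--▸ v17
  v12 = (0 + 0) | (0 + 0) | ((0 + 0 + c.0) | a.0) :: --a--▸ v19, --c--▸ v20
  v13 = (0 + 0) | (0 + 0) | (0 | c.a.0) :: --c--▸ v20
  v14 = (0 + 0) | b.(0 + 0) | ((0 + 0 + c.0) | 0) :: --b--▸ v19, --c--▸ v21
  v15 = (0 + 0) | b.(0 + 0) | (0 | a.0) :: --a--▸ v21, --b--▸ v20
  v16 = a.(0 + 0) | (0 + 0) | ((0 + 0 + c.0) | 0) :: --a--▸ v19, --c--▸ v22
  v17 = a.(0 + 0) | (0 + 0) | (0 | a.0) :: --a--▸ v20, --a--▸ v22
  v18 = a.(0 + 0) | b.(0 + 0) | (0 | 0) :: --a--▸ v21, --b--▸ v22
  v19 = (0 + 0) | (0 + 0) | ((0 + 0 + c.0) | 0) :: --c--▸ v23
  v20 = (0 + 0) | (0 + 0) | (0 | a.0) :: --a--▸ v23
  v21 = (0 + 0) | b.(0 + 0) | (0 | 0) :: --b--▸ v23
  v22 = a.(0 + 0) | (0 + 0) | (0 | 0) :: --a--▸ v23
  v23 = (0 + 0) | (0 + 0) | (0 | 0) :: (no moves)
Run σ = ⟨aa⟩ on P: start {u0}
  after a @ step 1: {u1}
  after a @ step 2: {u2}
  ✓ P
Run σ = ⟨aa⟩ on Q: start {v0}
  after a @ step 1: {v1}
  after a @ step 2: ∅  — Q cannot continue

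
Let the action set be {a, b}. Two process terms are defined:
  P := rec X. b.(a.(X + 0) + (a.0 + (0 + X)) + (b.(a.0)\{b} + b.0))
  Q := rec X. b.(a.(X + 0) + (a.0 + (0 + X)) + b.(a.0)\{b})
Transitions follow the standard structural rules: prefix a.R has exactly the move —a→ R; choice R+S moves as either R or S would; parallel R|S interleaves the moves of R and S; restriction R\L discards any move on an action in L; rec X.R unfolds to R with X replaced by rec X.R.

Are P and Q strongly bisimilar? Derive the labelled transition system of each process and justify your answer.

NO

LTS(P): 6 reachable states
  p0 = rec X. b.(a.(X + 0) + (a.0 + (0 + X)) + (b.(a.0)\{b} + b.0)) | --b--▸ p1
  p1 = a.((rec X. b.(a.(X + 0) + (a.0 + (0 + X)) + (b.(a.0)\{b} + b.0))) + 0) + (a.0 + (0 + (rec X. b.(a.(X + 0) + (a.0 + (0 + X)) + (b.(a.0)\{b} + b.0))))) + (b.(a.0)\{b} + b.0) | --a--▸ p2, --a--▸ p3, --b--▸ p1, --b--▸ p3, --b--▸ p4
  p2 = (rec X. b.(a.(X + 0) + (a.0 + (0 + X)) + (b.(a.0)\{b} + b.0))) + 0 | --b--▸ p1
  p3 = 0 | (no moves)
  p4 = (a.0)\{b} | --a--▸ p5
  p5 = 0\{b} | (no moves)
LTS(Q): 6 reachable states
  q0 = rec X. b.(a.(X + 0) + (a.0 + (0 + X)) + b.(a.0)\{b}) | --b--▸ q1
  q1 = a.((rec X. b.(a.(X + 0) + (a.0 + (0 + X)) + b.(a.0)\{b})) + 0) + (a.0 + (0 + (rec X. b.(a.(X + 0) + (a.0 + (0 + X)) + b.(a.0)\{b})))) + b.(a.0)\{b} | --a--▸ q2, --a--▸ q3, --b--▸ q1, --b--▸ q4
  q2 = (rec X. b.(a.(X + 0) + (a.0 + (0 + X)) + b.(a.0)\{b})) + 0 | --b--▸ q1
  q3 = 0 | (no moves)
  q4 = (a.0)\{b} | --a--▸ q5
  q5 = 0\{b} | (no moves)
Bisimilarity quotient blocks:
  B0 = {p0, p2}
  B1 = {p1}
  B2 = {p3, p5, q3, q5}
  B3 = {p4, q4}
  B4 = {q0, q2}
  B5 = {q1}
p0 ∈ B0, q0 ∈ B4 → different blocks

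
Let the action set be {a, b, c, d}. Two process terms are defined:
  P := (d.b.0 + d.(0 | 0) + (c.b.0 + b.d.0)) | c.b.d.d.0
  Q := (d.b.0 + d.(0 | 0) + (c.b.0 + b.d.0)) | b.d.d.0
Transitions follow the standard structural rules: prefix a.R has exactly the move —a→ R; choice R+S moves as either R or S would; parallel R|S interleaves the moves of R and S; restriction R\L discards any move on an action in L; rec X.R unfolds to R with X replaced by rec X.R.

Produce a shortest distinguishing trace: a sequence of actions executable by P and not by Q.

cc

Reachable graph of P (25 states):
  m0 = (d.b.0 + d.(0 | 0) + (c.b.0 + b.d.0)) | c.b.d.d.0 → --b--▸ m1, --c--▸ m2, --c--▸ m3, --d--▸ m3, --d--▸ m4
  m1 = d.0 | c.b.d.d.0 → --c--▸ m5, --d--▸ m6
  m2 = (d.b.0 + d.(0 | 0) + (c.b.0 + b.d.0)) | b.d.d.0 → --b--▸ m5, --b--▸ m7, --c--▸ m8, --d--▸ m8, --d--▸ m9
  m3 = b.0 | c.b.d.d.0 → --b--▸ m6, --c--▸ m8
  m4 = 0 | 0 | c.b.d.d.0 → --c--▸ m9
  m5 = d.0 | b.d.d.0 → --b--▸ m10, --d--▸ m11
  m6 = 0 | c.b.d.d.0 → --c--▸ m11
  m7 = (d.b.0 + d.(0 | 0) + (c.b.0 + b.d.0)) | d.d.0 → --b--▸ m10, --c--▸ m12, --d--▸ m12, --d--▸ m13, --d--▸ m14
  m8 = b.0 | b.d.d.0 → --b--▸ m11, --b--▸ m12
  m9 = 0 | 0 | b.d.d.0 → --b--▸ m14
  m10 = d.0 | d.d.0 → --d--▸ m15, --d--▸ m16
  m11 = 0 | b.d.d.0 → --b--▸ m15
  m12 = b.0 | d.d.0 → --b--▸ m15, --d--▸ m17
  m13 = (d.b.0 + d.(0 | 0) + (c.b.0 + b.d.0)) | d.0 → --b--▸ m16, --c--▸ m17, --d--▸ m17, --d--▸ m18, --d--▸ m19
  m14 = 0 | 0 | d.d.0 → --d--▸ m19
  m15 = 0 | d.d.0 → --d--▸ m20
  m16 = d.0 | d.0 → --d--▸ m20, --d--▸ m21
  m17 = b.0 | d.0 → --b--▸ m20, --d--▸ m22
  m18 = (d.b.0 + d.(0 | 0) + (c.b.0 + b.d.0)) | 0 → --b--▸ m21, --c--▸ m22, --d--▸ m22, --d--▸ m23
  m19 = 0 | 0 | d.0 → --d--▸ m23
  m20 = 0 | d.0 → --d--▸ m24
  m21 = d.0 | 0 → --d--▸ m24
  m22 = b.0 | 0 → --b--▸ m24
  m23 = 0 | 0 | 0 → deadlocked
  m24 = 0 | 0 → deadlocked
Reachable graph of Q (20 states):
  n0 = (d.b.0 + d.(0 | 0) + (c.b.0 + b.d.0)) | b.d.d.0 → --b--▸ n1, --b--▸ n2, --c--▸ n3, --d--▸ n3, --d--▸ n4
  n1 = (d.b.0 + d.(0 | 0) + (c.b.0 + b.d.0)) | d.d.0 → --b--▸ n5, --c--▸ n6, --d--▸ n6, --d--▸ n7, --d--▸ n8
  n2 = d.0 | b.d.d.0 → --b--▸ n5, --d--▸ n9
  n3 = b.0 | b.d.d.0 → --b--▸ n6, --b--▸ n9
  n4 = 0 | 0 | b.d.d.0 → --b--▸ n8
  n5 = d.0 | d.d.0 → --d--▸ n10, --d--▸ n11
  n6 = b.0 | d.d.0 → --b--▸ n10, --d--▸ n12
  n7 = (d.b.0 + d.(0 | 0) + (c.b.0 + b.d.0)) | d.0 → --b--▸ n11, --c--▸ n12, --d--▸ n12, --d--▸ n13, --d--▸ n14
  n8 = 0 | 0 | d.d.0 → --d--▸ n14
  n9 = 0 | b.d.d.0 → --b--▸ n10
  n10 = 0 | d.d.0 → --d--▸ n15
  n11 = d.0 | d.0 → --d--▸ n15, --d--▸ n16
  n12 = b.0 | d.0 → --b--▸ n15, --d--▸ n17
  n13 = (d.b.0 + d.(0 | 0) + (c.b.0 + b.d.0)) | 0 → --b--▸ n16, --c--▸ n17, --d--▸ n17, --d--▸ n18
  n14 = 0 | 0 | d.0 → --d--▸ n18
  n15 = 0 | d.0 → --d--▸ n19
  n16 = d.0 | 0 → --d--▸ n19
  n17 = b.0 | 0 → --b--▸ n19
  n18 = 0 | 0 | 0 → deadlocked
  n19 = 0 | 0 → deadlocked
Executing cc from P (initial set {m0}):
  after c @ step 1: {m2, m3}
  after c @ step 2: {m8}
  ✓ P
Executing cc from Q (initial set {n0}):
  after c @ step 1: {n3}
  after c @ step 2: ∅  — Q cannot continue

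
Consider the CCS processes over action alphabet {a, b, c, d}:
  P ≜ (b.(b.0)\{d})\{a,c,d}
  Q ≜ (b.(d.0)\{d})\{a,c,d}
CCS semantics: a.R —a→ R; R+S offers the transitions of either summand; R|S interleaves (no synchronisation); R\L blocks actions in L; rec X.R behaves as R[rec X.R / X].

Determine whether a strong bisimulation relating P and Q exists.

LTS(P): 3 reachable states
  p0 = (b.(b.0)\{d})\{a,c,d} → =b=> p1
  p1 = (b.0)\{d}\{a,c,d} → =b=> p2
  p2 = 0\{d}\{a,c,d} → deadlocked
LTS(Q): 2 reachable states
  q0 = (b.(d.0)\{d})\{a,c,d} → =b=> q1
  q1 = (d.0)\{d}\{a,c,d} → deadlocked
Bisimilarity quotient blocks:
  B0 = {p0}
  B1 = {p1, q0}
  B2 = {p2, q1}
p0 ∈ B0, q0 ∈ B1 → different blocks

NO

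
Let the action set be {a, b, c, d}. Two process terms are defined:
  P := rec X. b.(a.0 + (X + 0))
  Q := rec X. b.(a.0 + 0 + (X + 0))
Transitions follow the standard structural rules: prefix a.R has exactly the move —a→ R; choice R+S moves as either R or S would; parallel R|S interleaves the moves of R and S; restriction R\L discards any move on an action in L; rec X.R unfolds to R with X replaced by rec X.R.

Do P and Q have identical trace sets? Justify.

trace-equivalent

P's transition system — 3 states:
  p0 = rec X. b.(a.0 + (X + 0)) has moves -b-> p1
  p1 = a.0 + ((rec X. b.(a.0 + (X + 0))) + 0) has moves -a-> p2, -b-> p1
  p2 = 0 has moves deadlocked
Q's transition system — 3 states:
  q0 = rec X. b.(a.0 + 0 + (X + 0)) has moves -b-> q1
  q1 = a.0 + 0 + ((rec X. b.(a.0 + 0 + (X + 0))) + 0) has moves -a-> q2, -b-> q1
  q2 = 0 has moves deadlocked
Coarsest stable partition (strong bisimilarity classes):
  B0 = {p0, q0}
  B1 = {p1, q1}
  B2 = {p2, q2}
p0 ∈ B0, q0 ∈ B0 → same block
Bisimilar ⇒ trace-equivalent.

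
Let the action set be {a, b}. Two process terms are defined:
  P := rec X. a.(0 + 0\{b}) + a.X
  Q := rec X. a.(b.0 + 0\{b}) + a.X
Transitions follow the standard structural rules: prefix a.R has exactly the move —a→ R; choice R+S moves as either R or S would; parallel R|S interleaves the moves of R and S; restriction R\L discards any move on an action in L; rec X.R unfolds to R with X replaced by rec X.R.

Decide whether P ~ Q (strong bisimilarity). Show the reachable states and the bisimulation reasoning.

not bisimilar

P's transition system — 2 states:
  u0 = rec X. a.(0 + 0\{b}) + a.X → -a-> u0, -a-> u1
  u1 = 0 + 0\{b} → ∅
Q's transition system — 3 states:
  v0 = rec X. a.(b.0 + 0\{b}) + a.X → -a-> v0, -a-> v1
  v1 = b.0 + 0\{b} → -b-> v2
  v2 = 0 → ∅
Partition-refinement fixed point:
  B0 = {u0}
  B1 = {u1, v2}
  B2 = {v0}
  B3 = {v1}
u0 ∈ B0, v0 ∈ B2 → different blocks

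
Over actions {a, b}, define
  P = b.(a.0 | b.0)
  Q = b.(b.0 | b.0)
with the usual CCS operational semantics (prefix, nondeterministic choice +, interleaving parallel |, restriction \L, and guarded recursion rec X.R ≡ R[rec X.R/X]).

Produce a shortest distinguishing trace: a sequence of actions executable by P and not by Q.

P's transition system — 5 states:
  m0 = b.(a.0 | b.0) → ··b··> m1
  m1 = a.0 | b.0 → ··a··> m2, ··b··> m3
  m2 = 0 | b.0 → ··b··> m4
  m3 = a.0 | 0 → ··a··> m4
  m4 = 0 | 0 → deadlocked
Q's transition system — 5 states:
  n0 = b.(b.0 | b.0) → ··b··> n1
  n1 = b.0 | b.0 → ··b··> n2, ··b··> n3
  n2 = 0 | b.0 → ··b··> n4
  n3 = b.0 | 0 → ··b··> n4
  n4 = 0 | 0 → deadlocked
Executing ba from P (initial set {m0}):
  after b @ step 1: {m1}
  after a @ step 2: {m2}
  ✓ P
Executing ba from Q (initial set {n0}):
  after b @ step 1: {n1}
  after a @ step 2: ∅  — Q cannot continue

ba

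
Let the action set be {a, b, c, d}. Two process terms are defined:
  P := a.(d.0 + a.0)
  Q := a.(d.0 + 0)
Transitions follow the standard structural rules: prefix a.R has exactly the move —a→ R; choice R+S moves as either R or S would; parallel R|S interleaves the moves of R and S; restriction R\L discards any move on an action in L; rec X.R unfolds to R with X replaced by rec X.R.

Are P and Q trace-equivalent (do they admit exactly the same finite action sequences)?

trace-distinct — witness ⟨aa⟩

P's transition system — 3 states:
  m0 = a.(d.0 + a.0) ⊢ ··a··> m1
  m1 = d.0 + a.0 ⊢ ··a··> m2, ··d··> m2
  m2 = 0 ⊢ stopped
Q's transition system — 3 states:
  n0 = a.(d.0 + 0) ⊢ ··a··> n1
  n1 = d.0 + 0 ⊢ ··d··> n2
  n2 = 0 ⊢ stopped
Trace ⟨aa⟩ through P, begin at {m0}:
  after a @ step 1: {m1}
  after a @ step 2: {m2}
  P completes σ.
Trace ⟨aa⟩ through Q, begin at {n0}:
  after a @ step 1: {n1}
  after a @ step 2: ∅ (Q stuck)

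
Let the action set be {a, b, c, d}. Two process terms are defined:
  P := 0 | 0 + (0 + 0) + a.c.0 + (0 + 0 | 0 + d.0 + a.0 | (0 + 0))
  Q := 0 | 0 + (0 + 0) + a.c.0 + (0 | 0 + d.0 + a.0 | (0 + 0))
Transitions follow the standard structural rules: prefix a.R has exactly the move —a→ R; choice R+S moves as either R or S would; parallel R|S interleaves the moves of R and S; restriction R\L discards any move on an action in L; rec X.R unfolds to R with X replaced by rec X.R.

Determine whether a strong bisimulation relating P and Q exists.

P's transition system — 4 states:
  u0 = 0 | 0 + (0 + 0) + a.c.0 + (0 + 0 | 0 + d.0 + a.0 | (0 + 0)) ⊢ =a=> u1, =a=> u2, =d=> u3
  u1 = 0 | (0 + 0) ⊢ stopped
  u2 = c.0 ⊢ =c=> u3
  u3 = 0 ⊢ stopped
Q's transition system — 4 states:
  v0 = 0 | 0 + (0 + 0) + a.c.0 + (0 | 0 + d.0 + a.0 | (0 + 0)) ⊢ =a=> v1, =a=> v2, =d=> v3
  v1 = 0 | (0 + 0) ⊢ stopped
  v2 = c.0 ⊢ =c=> v3
  v3 = 0 ⊢ stopped
Partition-refinement fixed point:
  B0 = {u0, v0}
  B1 = {u1, u3, v1, v3}
  B2 = {u2, v2}
u0 ∈ B0, v0 ∈ B0 → same block

P ~ Q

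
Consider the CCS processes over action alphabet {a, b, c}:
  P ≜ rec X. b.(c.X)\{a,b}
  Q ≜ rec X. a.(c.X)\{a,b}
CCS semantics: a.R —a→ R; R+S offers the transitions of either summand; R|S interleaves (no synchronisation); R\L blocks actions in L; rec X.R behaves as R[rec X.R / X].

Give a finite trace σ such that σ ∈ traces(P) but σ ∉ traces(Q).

b

Reachable graph of P (3 states):
  m0 = rec X. b.(c.X)\{a,b} → =b=> m1
  m1 = (c.(rec X. b.(c.X)\{a,b}))\{a,b} → =c=> m2
  m2 = (rec X. b.(c.X)\{a,b})\{a,b} → ∅
Reachable graph of Q (3 states):
  n0 = rec X. a.(c.X)\{a,b} → =a=> n1
  n1 = (c.(rec X. a.(c.X)\{a,b}))\{a,b} → =c=> n2
  n2 = (rec X. a.(c.X)\{a,b})\{a,b} → ∅
Executing b from P (initial set {m0}):
  step 1 (b): {m1}
  P completes σ.
Executing b from Q (initial set {n0}):
  step 1 (b): no successor for Q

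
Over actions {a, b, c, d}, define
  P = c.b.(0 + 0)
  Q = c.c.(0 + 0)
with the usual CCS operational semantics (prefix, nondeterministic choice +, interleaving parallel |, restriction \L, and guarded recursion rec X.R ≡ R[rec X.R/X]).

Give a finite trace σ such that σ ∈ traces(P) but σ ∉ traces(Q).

cb

P's transition system — 3 states:
  p0 = c.b.(0 + 0) → —c→ p1
  p1 = b.(0 + 0) → —b→ p2
  p2 = 0 + 0 → (no moves)
Q's transition system — 3 states:
  q0 = c.c.(0 + 0) → —c→ q1
  q1 = c.(0 + 0) → —c→ q2
  q2 = 0 + 0 → (no moves)
Trace ⟨cb⟩ through P, begin at {p0}:
  after c @ step 1: {p1}
  after b @ step 2: {p2}
  ✓ P
Trace ⟨cb⟩ through Q, begin at {q0}:
  after c @ step 1: {q1}
  after b @ step 2: ∅ (Q stuck)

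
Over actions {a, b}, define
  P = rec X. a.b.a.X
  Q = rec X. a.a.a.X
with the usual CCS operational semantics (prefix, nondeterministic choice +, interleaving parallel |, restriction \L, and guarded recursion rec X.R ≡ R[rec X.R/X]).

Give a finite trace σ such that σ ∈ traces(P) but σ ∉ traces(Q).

ab

P's transition system — 3 states:
  u0 = rec X. a.b.a.X has moves -a-> u1
  u1 = b.a.(rec X. a.b.a.X) has moves -b-> u2
  u2 = a.(rec X. a.b.a.X) has moves -a-> u0
Q's transition system — 3 states:
  v0 = rec X. a.a.a.X has moves -a-> v1
  v1 = a.a.(rec X. a.a.a.X) has moves -a-> v2
  v2 = a.(rec X. a.a.a.X) has moves -a-> v0
Run σ = ⟨ab⟩ on P: start {u0}
  [1] a ⇒ {u1}
  [2] b ⇒ {u2}
  ✓ P
Run σ = ⟨ab⟩ on Q: start {v0}
  [1] a ⇒ {v1}
  [2] b ⇒ ∅  — Q cannot continue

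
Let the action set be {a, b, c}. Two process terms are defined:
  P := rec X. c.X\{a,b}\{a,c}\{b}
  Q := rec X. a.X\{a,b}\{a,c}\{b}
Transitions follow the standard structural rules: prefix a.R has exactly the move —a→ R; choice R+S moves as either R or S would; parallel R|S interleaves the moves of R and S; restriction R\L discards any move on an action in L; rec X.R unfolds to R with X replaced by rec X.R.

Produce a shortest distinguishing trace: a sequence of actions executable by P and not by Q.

P's transition system — 2 states:
  m0 = rec X. c.X\{a,b}\{a,c}\{b} | =c=> m1
  m1 = (rec X. c.X\{a,b}\{a,c}\{b})\{a,b}\{a,c}\{b} | ∅
Q's transition system — 2 states:
  n0 = rec X. a.X\{a,b}\{a,c}\{b} | =a=> n1
  n1 = (rec X. a.X\{a,b}\{a,c}\{b})\{a,b}\{a,c}\{b} | ∅
Executing c from P (initial set {m0}):
  after c @ step 1: {m1}
  — P admits the full trace.
Executing c from Q (initial set {n0}):
  after c @ step 1: ∅ (Q stuck)

c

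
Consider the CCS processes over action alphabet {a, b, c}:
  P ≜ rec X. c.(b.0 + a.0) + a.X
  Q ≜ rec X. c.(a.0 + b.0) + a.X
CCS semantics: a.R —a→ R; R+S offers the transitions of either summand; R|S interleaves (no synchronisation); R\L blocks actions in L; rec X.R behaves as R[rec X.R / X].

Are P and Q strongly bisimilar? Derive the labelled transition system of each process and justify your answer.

YES

P's transition system — 3 states:
  m0 = rec X. c.(b.0 + a.0) + a.X ⊢ -a-> m0, -c-> m1
  m1 = b.0 + a.0 ⊢ -a-> m2, -b-> m2
  m2 = 0 ⊢ (no moves)
Q's transition system — 3 states:
  n0 = rec X. c.(a.0 + b.0) + a.X ⊢ -a-> n0, -c-> n1
  n1 = a.0 + b.0 ⊢ -a-> n2, -b-> n2
  n2 = 0 ⊢ (no moves)
Coarsest stable partition (strong bisimilarity classes):
  B0 = {m0, n0}
  B1 = {m1, n1}
  B2 = {m2, n2}
m0 ∈ B0, n0 ∈ B0 → same block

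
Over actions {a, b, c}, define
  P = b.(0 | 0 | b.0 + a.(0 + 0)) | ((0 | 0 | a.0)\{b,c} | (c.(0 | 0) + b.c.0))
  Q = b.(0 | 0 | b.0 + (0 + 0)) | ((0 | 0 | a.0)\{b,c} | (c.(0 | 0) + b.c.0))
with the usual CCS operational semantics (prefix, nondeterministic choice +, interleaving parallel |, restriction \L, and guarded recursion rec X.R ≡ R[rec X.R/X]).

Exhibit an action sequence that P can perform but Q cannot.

aba

LTS(P): 32 reachable states
  u0 = b.(0 | 0 | b.0 + a.(0 + 0)) | ((0 | 0 | a.0)\{b,c} | (c.(0 | 0) + b.c.0)) :: =a=> u1, =b=> u2, =b=> u3, =c=> u4
  u1 = b.(0 | 0 | b.0 + a.(0 + 0)) | ((0 | 0 | 0)\{b,c} | (c.(0 | 0) + b.c.0)) :: =b=> u5, =b=> u6, =c=> u7
  u2 = (0 | 0 | b.0 + a.(0 + 0)) | ((0 | 0 | a.0)\{b,c} | (c.(0 | 0) + b.c.0)) :: =a=> u5, =a=> u8, =b=> u10, =b=> u9, =c=> u11
  u3 = b.(0 | 0 | b.0 + a.(0 + 0)) | ((0 | 0 | a.0)\{b,c} | c.0) :: =a=> u6, =b=> u9, =c=> u12
  u4 = b.(0 | 0 | b.0 + a.(0 + 0)) | ((0 | 0 | a.0)\{b,c} | (0 | 0)) :: =a=> u7, =b=> u11
  u5 = (0 | 0 | b.0 + a.(0 + 0)) | ((0 | 0 | 0)\{b,c} | (c.(0 | 0) + b.c.0)) :: =a=> u13, =b=> u14, =b=> u15, =c=> u16
  u6 = b.(0 | 0 | b.0 + a.(0 + 0)) | ((0 | 0 | 0)\{b,c} | c.0) :: =b=> u14, =c=> u17
  u7 = b.(0 | 0 | b.0 + a.(0 + 0)) | ((0 | 0 | 0)\{b,c} | (0 | 0)) :: =b=> u16
  u8 = (0 + 0) | ((0 | 0 | a.0)\{b,c} | (c.(0 | 0) + b.c.0)) :: =a=> u13, =b=> u18, =c=> u19
  u9 = (0 | 0 | b.0 + a.(0 + 0)) | ((0 | 0 | a.0)\{b,c} | c.0) :: =a=> u14, =a=> u18, =b=> u20, =c=> u21
  u10 = 0 | 0 | 0 | ((0 | 0 | a.0)\{b,c} | (c.(0 | 0) + b.c.0)) :: =a=> u15, =b=> u20, =c=> u22
  u11 = (0 | 0 | b.0 + a.(0 + 0)) | ((0 | 0 | a.0)\{b,c} | (0 | 0)) :: =a=> u16, =a=> u19, =b=> u22
  u12 = b.(0 | 0 | b.0 + a.(0 + 0)) | ((0 | 0 | a.0)\{b,c} | 0) :: =a=> u17, =b=> u21
  u13 = (0 + 0) | ((0 | 0 | 0)\{b,c} | (c.(0 | 0) + b.c.0)) :: =b=> u23, =c=> u24
  u14 = (0 | 0 | b.0 + a.(0 + 0)) | ((0 | 0 | 0)\{b,c} | c.0) :: =a=> u23, =b=> u25, =c=> u26
  u15 = 0 | 0 | 0 | ((0 | 0 | 0)\{b,c} | (c.(0 | 0) + b.c.0)) :: =b=> u25, =c=> u27
  u16 = (0 | 0 | b.0 + a.(0 + 0)) | ((0 | 0 | 0)\{b,c} | (0 | 0)) :: =a=> u24, =b=> u27
  u17 = b.(0 | 0 | b.0 + a.(0 + 0)) | ((0 | 0 | 0)\{b,c} | 0) :: =b=> u26
  u18 = (0 + 0) | ((0 | 0 | a.0)\{b,c} | c.0) :: =a=> u23, =c=> u28
  u19 = (0 + 0) | ((0 | 0 | a.0)\{b,c} | (0 | 0)) :: =a=> u24
  u20 = 0 | 0 | 0 | ((0 | 0 | a.0)\{b,c} | c.0) :: =a=> u25, =c=> u29
  u21 = (0 | 0 | b.0 + a.(0 + 0)) | ((0 | 0 | a.0)\{b,c} | 0) :: =a=> u26, =a=> u28, =b=> u29
  u22 = 0 | 0 | 0 | ((0 | 0 | a.0)\{b,c} | (0 | 0)) :: =a=> u27
  u23 = (0 + 0) | ((0 | 0 | 0)\{b,c} | c.0) :: =c=> u30
  u24 = (0 + 0) | ((0 | 0 | 0)\{b,c} | (0 | 0)) :: stopped
  u25 = 0 | 0 | 0 | ((0 | 0 | 0)\{b,c} | c.0) :: =c=> u31
  u26 = (0 | 0 | b.0 + a.(0 + 0)) | ((0 | 0 | 0)\{b,c} | 0) :: =a=> u30, =b=> u31
  u27 = 0 | 0 | 0 | ((0 | 0 | 0)\{b,c} | (0 | 0)) :: stopped
  u28 = (0 + 0) | ((0 | 0 | a.0)\{b,c} | 0) :: =a=> u30
  u29 = 0 | 0 | 0 | ((0 | 0 | a.0)\{b,c} | 0) :: =a=> u31
  u30 = (0 + 0) | ((0 | 0 | 0)\{b,c} | 0) :: stopped
  u31 = 0 | 0 | 0 | ((0 | 0 | 0)\{b,c} | 0) :: stopped
LTS(Q): 24 reachable states
  v0 = b.(0 | 0 | b.0 + (0 + 0)) | ((0 | 0 | a.0)\{b,c} | (c.(0 | 0) + b.c.0)) :: =a=> v1, =b=> v2, =b=> v3, =c=> v4
  v1 = b.(0 | 0 | b.0 + (0 + 0)) | ((0 | 0 | 0)\{b,c} | (c.(0 | 0) + b.c.0)) :: =b=> v5, =b=> v6, =c=> v7
  v2 = (0 | 0 | b.0 + (0 + 0)) | ((0 | 0 | a.0)\{b,c} | (c.(0 | 0) + b.c.0)) :: =a=> v5, =b=> v8, =b=> v9, =c=> v10
  v3 = b.(0 | 0 | b.0 + (0 + 0)) | ((0 | 0 | a.0)\{b,c} | c.0) :: =a=> v6, =b=> v8, =c=> v11
  v4 = b.(0 | 0 | b.0 + (0 + 0)) | ((0 | 0 | a.0)\{b,c} | (0 | 0)) :: =a=> v7, =b=> v10
  v5 = (0 | 0 | b.0 + (0 + 0)) | ((0 | 0 | 0)\{b,c} | (c.(0 | 0) + b.c.0)) :: =b=> v12, =b=> v13, =c=> v14
  v6 = b.(0 | 0 | b.0 + (0 + 0)) | ((0 | 0 | 0)\{b,c} | c.0) :: =b=> v12, =c=> v15
  v7 = b.(0 | 0 | b.0 + (0 + 0)) | ((0 | 0 | 0)\{b,c} | (0 | 0)) :: =b=> v14
  v8 = (0 | 0 | b.0 + (0 + 0)) | ((0 | 0 | a.0)\{b,c} | c.0) :: =a=> v12, =b=> v16, =c=> v17
  v9 = 0 | 0 | 0 | ((0 | 0 | a.0)\{b,c} | (c.(0 | 0) + b.c.0)) :: =a=> v13, =b=> v16, =c=> v18
  v10 = (0 | 0 | b.0 + (0 + 0)) | ((0 | 0 | a.0)\{b,c} | (0 | 0)) :: =a=> v14, =b=> v18
  v11 = b.(0 | 0 | b.0 + (0 + 0)) | ((0 | 0 | a.0)\{b,c} | 0) :: =a=> v15, =b=> v17
  v12 = (0 | 0 | b.0 + (0 + 0)) | ((0 | 0 | 0)\{b,c} | c.0) :: =b=> v19, =c=> v20
  v13 = 0 | 0 | 0 | ((0 | 0 | 0)\{b,c} | (c.(0 | 0) + b.c.0)) :: =b=> v19, =c=> v21
  v14 = (0 | 0 | b.0 + (0 + 0)) | ((0 | 0 | 0)\{b,c} | (0 | 0)) :: =b=> v21
  v15 = b.(0 | 0 | b.0 + (0 + 0)) | ((0 | 0 | 0)\{b,c} | 0) :: =b=> v20
  v16 = 0 | 0 | 0 | ((0 | 0 | a.0)\{b,c} | c.0) :: =a=> v19, =c=> v22
  v17 = (0 | 0 | b.0 + (0 + 0)) | ((0 | 0 | a.0)\{b,c} | 0) :: =a=> v20, =b=> v22
  v18 = 0 | 0 | 0 | ((0 | 0 | a.0)\{b,c} | (0 | 0)) :: =a=> v21
  v19 = 0 | 0 | 0 | ((0 | 0 | 0)\{b,c} | c.0) :: =c=> v23
  v20 = (0 | 0 | b.0 + (0 + 0)) | ((0 | 0 | 0)\{b,c} | 0) :: =b=> v23
  v21 = 0 | 0 | 0 | ((0 | 0 | 0)\{b,c} | (0 | 0)) :: stopped
  v22 = 0 | 0 | 0 | ((0 | 0 | a.0)\{b,c} | 0) :: =a=> v23
  v23 = 0 | 0 | 0 | ((0 | 0 | 0)\{b,c} | 0) :: stopped
Trace ⟨aba⟩ through P, begin at {u0}:
  after a @ step 1: {u1}
  after b @ step 2: {u5, u6}
  after a @ step 3: {u13}
  P completes σ.
Trace ⟨aba⟩ through Q, begin at {v0}:
  after a @ step 1: {v1}
  after b @ step 2: {v5, v6}
  after a @ step 3: no successor for Q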